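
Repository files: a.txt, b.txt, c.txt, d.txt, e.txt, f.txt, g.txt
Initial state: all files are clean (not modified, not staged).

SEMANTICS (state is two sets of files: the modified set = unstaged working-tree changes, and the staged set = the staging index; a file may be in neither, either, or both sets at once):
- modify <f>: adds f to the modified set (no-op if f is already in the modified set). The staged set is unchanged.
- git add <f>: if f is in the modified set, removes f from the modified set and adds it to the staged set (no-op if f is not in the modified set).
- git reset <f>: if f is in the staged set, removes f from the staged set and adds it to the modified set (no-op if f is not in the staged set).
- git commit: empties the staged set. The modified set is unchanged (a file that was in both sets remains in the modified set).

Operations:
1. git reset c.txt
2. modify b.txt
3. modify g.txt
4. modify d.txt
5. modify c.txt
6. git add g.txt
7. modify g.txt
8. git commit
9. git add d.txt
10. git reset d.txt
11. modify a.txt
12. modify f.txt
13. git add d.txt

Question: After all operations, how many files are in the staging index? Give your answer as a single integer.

After op 1 (git reset c.txt): modified={none} staged={none}
After op 2 (modify b.txt): modified={b.txt} staged={none}
After op 3 (modify g.txt): modified={b.txt, g.txt} staged={none}
After op 4 (modify d.txt): modified={b.txt, d.txt, g.txt} staged={none}
After op 5 (modify c.txt): modified={b.txt, c.txt, d.txt, g.txt} staged={none}
After op 6 (git add g.txt): modified={b.txt, c.txt, d.txt} staged={g.txt}
After op 7 (modify g.txt): modified={b.txt, c.txt, d.txt, g.txt} staged={g.txt}
After op 8 (git commit): modified={b.txt, c.txt, d.txt, g.txt} staged={none}
After op 9 (git add d.txt): modified={b.txt, c.txt, g.txt} staged={d.txt}
After op 10 (git reset d.txt): modified={b.txt, c.txt, d.txt, g.txt} staged={none}
After op 11 (modify a.txt): modified={a.txt, b.txt, c.txt, d.txt, g.txt} staged={none}
After op 12 (modify f.txt): modified={a.txt, b.txt, c.txt, d.txt, f.txt, g.txt} staged={none}
After op 13 (git add d.txt): modified={a.txt, b.txt, c.txt, f.txt, g.txt} staged={d.txt}
Final staged set: {d.txt} -> count=1

Answer: 1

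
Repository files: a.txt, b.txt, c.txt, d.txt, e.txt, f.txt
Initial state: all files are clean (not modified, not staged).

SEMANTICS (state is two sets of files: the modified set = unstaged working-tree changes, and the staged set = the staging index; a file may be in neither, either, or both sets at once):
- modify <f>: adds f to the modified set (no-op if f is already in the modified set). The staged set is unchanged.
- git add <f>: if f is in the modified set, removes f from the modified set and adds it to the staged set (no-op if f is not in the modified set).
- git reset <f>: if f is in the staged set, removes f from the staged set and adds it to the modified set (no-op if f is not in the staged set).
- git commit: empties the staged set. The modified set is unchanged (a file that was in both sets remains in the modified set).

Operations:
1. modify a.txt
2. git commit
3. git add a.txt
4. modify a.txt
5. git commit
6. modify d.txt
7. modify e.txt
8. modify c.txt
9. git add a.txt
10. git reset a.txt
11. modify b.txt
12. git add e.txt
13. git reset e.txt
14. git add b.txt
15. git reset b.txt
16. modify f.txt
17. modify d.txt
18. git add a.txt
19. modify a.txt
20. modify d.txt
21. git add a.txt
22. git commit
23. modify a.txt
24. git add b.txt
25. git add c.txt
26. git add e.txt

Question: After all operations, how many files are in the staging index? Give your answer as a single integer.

After op 1 (modify a.txt): modified={a.txt} staged={none}
After op 2 (git commit): modified={a.txt} staged={none}
After op 3 (git add a.txt): modified={none} staged={a.txt}
After op 4 (modify a.txt): modified={a.txt} staged={a.txt}
After op 5 (git commit): modified={a.txt} staged={none}
After op 6 (modify d.txt): modified={a.txt, d.txt} staged={none}
After op 7 (modify e.txt): modified={a.txt, d.txt, e.txt} staged={none}
After op 8 (modify c.txt): modified={a.txt, c.txt, d.txt, e.txt} staged={none}
After op 9 (git add a.txt): modified={c.txt, d.txt, e.txt} staged={a.txt}
After op 10 (git reset a.txt): modified={a.txt, c.txt, d.txt, e.txt} staged={none}
After op 11 (modify b.txt): modified={a.txt, b.txt, c.txt, d.txt, e.txt} staged={none}
After op 12 (git add e.txt): modified={a.txt, b.txt, c.txt, d.txt} staged={e.txt}
After op 13 (git reset e.txt): modified={a.txt, b.txt, c.txt, d.txt, e.txt} staged={none}
After op 14 (git add b.txt): modified={a.txt, c.txt, d.txt, e.txt} staged={b.txt}
After op 15 (git reset b.txt): modified={a.txt, b.txt, c.txt, d.txt, e.txt} staged={none}
After op 16 (modify f.txt): modified={a.txt, b.txt, c.txt, d.txt, e.txt, f.txt} staged={none}
After op 17 (modify d.txt): modified={a.txt, b.txt, c.txt, d.txt, e.txt, f.txt} staged={none}
After op 18 (git add a.txt): modified={b.txt, c.txt, d.txt, e.txt, f.txt} staged={a.txt}
After op 19 (modify a.txt): modified={a.txt, b.txt, c.txt, d.txt, e.txt, f.txt} staged={a.txt}
After op 20 (modify d.txt): modified={a.txt, b.txt, c.txt, d.txt, e.txt, f.txt} staged={a.txt}
After op 21 (git add a.txt): modified={b.txt, c.txt, d.txt, e.txt, f.txt} staged={a.txt}
After op 22 (git commit): modified={b.txt, c.txt, d.txt, e.txt, f.txt} staged={none}
After op 23 (modify a.txt): modified={a.txt, b.txt, c.txt, d.txt, e.txt, f.txt} staged={none}
After op 24 (git add b.txt): modified={a.txt, c.txt, d.txt, e.txt, f.txt} staged={b.txt}
After op 25 (git add c.txt): modified={a.txt, d.txt, e.txt, f.txt} staged={b.txt, c.txt}
After op 26 (git add e.txt): modified={a.txt, d.txt, f.txt} staged={b.txt, c.txt, e.txt}
Final staged set: {b.txt, c.txt, e.txt} -> count=3

Answer: 3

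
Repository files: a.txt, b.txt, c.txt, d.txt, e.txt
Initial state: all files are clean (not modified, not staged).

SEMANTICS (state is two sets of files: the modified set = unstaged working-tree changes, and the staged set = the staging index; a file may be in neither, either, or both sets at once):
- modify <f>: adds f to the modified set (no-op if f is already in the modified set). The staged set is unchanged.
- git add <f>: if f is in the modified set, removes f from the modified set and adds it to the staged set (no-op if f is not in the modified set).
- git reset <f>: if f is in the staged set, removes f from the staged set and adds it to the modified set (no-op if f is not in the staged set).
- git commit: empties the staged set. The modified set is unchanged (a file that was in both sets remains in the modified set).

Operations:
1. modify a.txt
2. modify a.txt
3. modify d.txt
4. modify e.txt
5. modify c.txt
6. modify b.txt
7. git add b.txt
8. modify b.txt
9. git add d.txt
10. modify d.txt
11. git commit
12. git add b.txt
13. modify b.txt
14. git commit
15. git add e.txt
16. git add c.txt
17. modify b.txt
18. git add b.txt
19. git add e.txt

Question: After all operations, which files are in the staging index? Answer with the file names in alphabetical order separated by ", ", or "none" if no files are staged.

After op 1 (modify a.txt): modified={a.txt} staged={none}
After op 2 (modify a.txt): modified={a.txt} staged={none}
After op 3 (modify d.txt): modified={a.txt, d.txt} staged={none}
After op 4 (modify e.txt): modified={a.txt, d.txt, e.txt} staged={none}
After op 5 (modify c.txt): modified={a.txt, c.txt, d.txt, e.txt} staged={none}
After op 6 (modify b.txt): modified={a.txt, b.txt, c.txt, d.txt, e.txt} staged={none}
After op 7 (git add b.txt): modified={a.txt, c.txt, d.txt, e.txt} staged={b.txt}
After op 8 (modify b.txt): modified={a.txt, b.txt, c.txt, d.txt, e.txt} staged={b.txt}
After op 9 (git add d.txt): modified={a.txt, b.txt, c.txt, e.txt} staged={b.txt, d.txt}
After op 10 (modify d.txt): modified={a.txt, b.txt, c.txt, d.txt, e.txt} staged={b.txt, d.txt}
After op 11 (git commit): modified={a.txt, b.txt, c.txt, d.txt, e.txt} staged={none}
After op 12 (git add b.txt): modified={a.txt, c.txt, d.txt, e.txt} staged={b.txt}
After op 13 (modify b.txt): modified={a.txt, b.txt, c.txt, d.txt, e.txt} staged={b.txt}
After op 14 (git commit): modified={a.txt, b.txt, c.txt, d.txt, e.txt} staged={none}
After op 15 (git add e.txt): modified={a.txt, b.txt, c.txt, d.txt} staged={e.txt}
After op 16 (git add c.txt): modified={a.txt, b.txt, d.txt} staged={c.txt, e.txt}
After op 17 (modify b.txt): modified={a.txt, b.txt, d.txt} staged={c.txt, e.txt}
After op 18 (git add b.txt): modified={a.txt, d.txt} staged={b.txt, c.txt, e.txt}
After op 19 (git add e.txt): modified={a.txt, d.txt} staged={b.txt, c.txt, e.txt}

Answer: b.txt, c.txt, e.txt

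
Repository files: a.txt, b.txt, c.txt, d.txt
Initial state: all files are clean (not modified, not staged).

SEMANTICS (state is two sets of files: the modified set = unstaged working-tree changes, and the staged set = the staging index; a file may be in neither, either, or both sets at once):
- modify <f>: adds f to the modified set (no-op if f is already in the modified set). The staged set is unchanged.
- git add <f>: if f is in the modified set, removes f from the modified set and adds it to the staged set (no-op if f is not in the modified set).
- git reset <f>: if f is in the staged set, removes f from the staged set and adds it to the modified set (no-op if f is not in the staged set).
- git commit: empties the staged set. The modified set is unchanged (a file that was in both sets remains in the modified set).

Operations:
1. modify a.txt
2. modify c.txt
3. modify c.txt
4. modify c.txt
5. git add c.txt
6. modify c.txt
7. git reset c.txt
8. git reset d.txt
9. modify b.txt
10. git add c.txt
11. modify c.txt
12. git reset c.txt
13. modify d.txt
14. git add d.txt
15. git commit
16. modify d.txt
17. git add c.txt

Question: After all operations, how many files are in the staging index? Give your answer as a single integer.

Answer: 1

Derivation:
After op 1 (modify a.txt): modified={a.txt} staged={none}
After op 2 (modify c.txt): modified={a.txt, c.txt} staged={none}
After op 3 (modify c.txt): modified={a.txt, c.txt} staged={none}
After op 4 (modify c.txt): modified={a.txt, c.txt} staged={none}
After op 5 (git add c.txt): modified={a.txt} staged={c.txt}
After op 6 (modify c.txt): modified={a.txt, c.txt} staged={c.txt}
After op 7 (git reset c.txt): modified={a.txt, c.txt} staged={none}
After op 8 (git reset d.txt): modified={a.txt, c.txt} staged={none}
After op 9 (modify b.txt): modified={a.txt, b.txt, c.txt} staged={none}
After op 10 (git add c.txt): modified={a.txt, b.txt} staged={c.txt}
After op 11 (modify c.txt): modified={a.txt, b.txt, c.txt} staged={c.txt}
After op 12 (git reset c.txt): modified={a.txt, b.txt, c.txt} staged={none}
After op 13 (modify d.txt): modified={a.txt, b.txt, c.txt, d.txt} staged={none}
After op 14 (git add d.txt): modified={a.txt, b.txt, c.txt} staged={d.txt}
After op 15 (git commit): modified={a.txt, b.txt, c.txt} staged={none}
After op 16 (modify d.txt): modified={a.txt, b.txt, c.txt, d.txt} staged={none}
After op 17 (git add c.txt): modified={a.txt, b.txt, d.txt} staged={c.txt}
Final staged set: {c.txt} -> count=1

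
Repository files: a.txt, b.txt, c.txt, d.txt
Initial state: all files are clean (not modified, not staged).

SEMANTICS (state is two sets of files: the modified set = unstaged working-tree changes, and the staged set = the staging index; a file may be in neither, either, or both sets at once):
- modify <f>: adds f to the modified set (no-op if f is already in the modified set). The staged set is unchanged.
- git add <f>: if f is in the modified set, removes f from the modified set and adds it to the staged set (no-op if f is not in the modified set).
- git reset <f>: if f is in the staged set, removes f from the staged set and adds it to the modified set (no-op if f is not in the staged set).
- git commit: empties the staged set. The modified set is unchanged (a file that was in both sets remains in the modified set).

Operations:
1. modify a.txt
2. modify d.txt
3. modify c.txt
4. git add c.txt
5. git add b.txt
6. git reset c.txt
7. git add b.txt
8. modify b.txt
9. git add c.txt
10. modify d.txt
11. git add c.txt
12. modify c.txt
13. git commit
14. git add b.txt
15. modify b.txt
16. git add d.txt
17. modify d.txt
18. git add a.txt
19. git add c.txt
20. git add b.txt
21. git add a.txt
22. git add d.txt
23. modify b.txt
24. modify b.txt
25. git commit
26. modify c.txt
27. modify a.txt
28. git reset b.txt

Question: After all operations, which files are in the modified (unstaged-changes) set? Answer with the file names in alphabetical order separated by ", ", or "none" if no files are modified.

Answer: a.txt, b.txt, c.txt

Derivation:
After op 1 (modify a.txt): modified={a.txt} staged={none}
After op 2 (modify d.txt): modified={a.txt, d.txt} staged={none}
After op 3 (modify c.txt): modified={a.txt, c.txt, d.txt} staged={none}
After op 4 (git add c.txt): modified={a.txt, d.txt} staged={c.txt}
After op 5 (git add b.txt): modified={a.txt, d.txt} staged={c.txt}
After op 6 (git reset c.txt): modified={a.txt, c.txt, d.txt} staged={none}
After op 7 (git add b.txt): modified={a.txt, c.txt, d.txt} staged={none}
After op 8 (modify b.txt): modified={a.txt, b.txt, c.txt, d.txt} staged={none}
After op 9 (git add c.txt): modified={a.txt, b.txt, d.txt} staged={c.txt}
After op 10 (modify d.txt): modified={a.txt, b.txt, d.txt} staged={c.txt}
After op 11 (git add c.txt): modified={a.txt, b.txt, d.txt} staged={c.txt}
After op 12 (modify c.txt): modified={a.txt, b.txt, c.txt, d.txt} staged={c.txt}
After op 13 (git commit): modified={a.txt, b.txt, c.txt, d.txt} staged={none}
After op 14 (git add b.txt): modified={a.txt, c.txt, d.txt} staged={b.txt}
After op 15 (modify b.txt): modified={a.txt, b.txt, c.txt, d.txt} staged={b.txt}
After op 16 (git add d.txt): modified={a.txt, b.txt, c.txt} staged={b.txt, d.txt}
After op 17 (modify d.txt): modified={a.txt, b.txt, c.txt, d.txt} staged={b.txt, d.txt}
After op 18 (git add a.txt): modified={b.txt, c.txt, d.txt} staged={a.txt, b.txt, d.txt}
After op 19 (git add c.txt): modified={b.txt, d.txt} staged={a.txt, b.txt, c.txt, d.txt}
After op 20 (git add b.txt): modified={d.txt} staged={a.txt, b.txt, c.txt, d.txt}
After op 21 (git add a.txt): modified={d.txt} staged={a.txt, b.txt, c.txt, d.txt}
After op 22 (git add d.txt): modified={none} staged={a.txt, b.txt, c.txt, d.txt}
After op 23 (modify b.txt): modified={b.txt} staged={a.txt, b.txt, c.txt, d.txt}
After op 24 (modify b.txt): modified={b.txt} staged={a.txt, b.txt, c.txt, d.txt}
After op 25 (git commit): modified={b.txt} staged={none}
After op 26 (modify c.txt): modified={b.txt, c.txt} staged={none}
After op 27 (modify a.txt): modified={a.txt, b.txt, c.txt} staged={none}
After op 28 (git reset b.txt): modified={a.txt, b.txt, c.txt} staged={none}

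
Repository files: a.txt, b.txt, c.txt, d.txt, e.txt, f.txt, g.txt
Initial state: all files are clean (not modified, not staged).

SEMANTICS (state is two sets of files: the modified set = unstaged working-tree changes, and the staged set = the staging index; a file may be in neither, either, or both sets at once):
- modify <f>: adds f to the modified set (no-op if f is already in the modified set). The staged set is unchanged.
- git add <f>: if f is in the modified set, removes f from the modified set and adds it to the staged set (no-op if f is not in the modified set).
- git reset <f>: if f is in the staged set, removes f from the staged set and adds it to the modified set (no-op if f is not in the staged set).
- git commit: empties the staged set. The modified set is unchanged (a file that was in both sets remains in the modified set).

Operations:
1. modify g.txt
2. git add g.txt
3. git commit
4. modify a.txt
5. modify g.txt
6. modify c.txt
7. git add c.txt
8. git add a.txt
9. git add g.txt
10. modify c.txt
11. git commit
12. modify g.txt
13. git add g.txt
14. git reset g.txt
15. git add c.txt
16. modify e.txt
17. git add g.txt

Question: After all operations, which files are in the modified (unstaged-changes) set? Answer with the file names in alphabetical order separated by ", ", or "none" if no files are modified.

After op 1 (modify g.txt): modified={g.txt} staged={none}
After op 2 (git add g.txt): modified={none} staged={g.txt}
After op 3 (git commit): modified={none} staged={none}
After op 4 (modify a.txt): modified={a.txt} staged={none}
After op 5 (modify g.txt): modified={a.txt, g.txt} staged={none}
After op 6 (modify c.txt): modified={a.txt, c.txt, g.txt} staged={none}
After op 7 (git add c.txt): modified={a.txt, g.txt} staged={c.txt}
After op 8 (git add a.txt): modified={g.txt} staged={a.txt, c.txt}
After op 9 (git add g.txt): modified={none} staged={a.txt, c.txt, g.txt}
After op 10 (modify c.txt): modified={c.txt} staged={a.txt, c.txt, g.txt}
After op 11 (git commit): modified={c.txt} staged={none}
After op 12 (modify g.txt): modified={c.txt, g.txt} staged={none}
After op 13 (git add g.txt): modified={c.txt} staged={g.txt}
After op 14 (git reset g.txt): modified={c.txt, g.txt} staged={none}
After op 15 (git add c.txt): modified={g.txt} staged={c.txt}
After op 16 (modify e.txt): modified={e.txt, g.txt} staged={c.txt}
After op 17 (git add g.txt): modified={e.txt} staged={c.txt, g.txt}

Answer: e.txt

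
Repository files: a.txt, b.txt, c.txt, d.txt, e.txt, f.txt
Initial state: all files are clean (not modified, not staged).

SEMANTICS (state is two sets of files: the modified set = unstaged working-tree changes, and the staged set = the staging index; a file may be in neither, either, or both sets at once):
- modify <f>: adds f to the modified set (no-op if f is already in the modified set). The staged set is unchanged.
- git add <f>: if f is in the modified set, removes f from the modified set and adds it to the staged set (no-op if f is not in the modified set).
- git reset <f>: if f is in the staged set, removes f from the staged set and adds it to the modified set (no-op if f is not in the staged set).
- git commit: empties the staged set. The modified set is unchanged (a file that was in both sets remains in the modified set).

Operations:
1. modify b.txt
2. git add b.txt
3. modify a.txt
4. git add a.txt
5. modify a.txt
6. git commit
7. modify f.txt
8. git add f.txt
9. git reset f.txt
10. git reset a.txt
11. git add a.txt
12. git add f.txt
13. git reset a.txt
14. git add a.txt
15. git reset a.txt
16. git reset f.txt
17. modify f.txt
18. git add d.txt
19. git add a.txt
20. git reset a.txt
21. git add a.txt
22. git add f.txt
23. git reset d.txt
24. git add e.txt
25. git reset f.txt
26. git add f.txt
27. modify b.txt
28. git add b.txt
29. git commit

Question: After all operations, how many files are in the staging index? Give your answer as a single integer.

Answer: 0

Derivation:
After op 1 (modify b.txt): modified={b.txt} staged={none}
After op 2 (git add b.txt): modified={none} staged={b.txt}
After op 3 (modify a.txt): modified={a.txt} staged={b.txt}
After op 4 (git add a.txt): modified={none} staged={a.txt, b.txt}
After op 5 (modify a.txt): modified={a.txt} staged={a.txt, b.txt}
After op 6 (git commit): modified={a.txt} staged={none}
After op 7 (modify f.txt): modified={a.txt, f.txt} staged={none}
After op 8 (git add f.txt): modified={a.txt} staged={f.txt}
After op 9 (git reset f.txt): modified={a.txt, f.txt} staged={none}
After op 10 (git reset a.txt): modified={a.txt, f.txt} staged={none}
After op 11 (git add a.txt): modified={f.txt} staged={a.txt}
After op 12 (git add f.txt): modified={none} staged={a.txt, f.txt}
After op 13 (git reset a.txt): modified={a.txt} staged={f.txt}
After op 14 (git add a.txt): modified={none} staged={a.txt, f.txt}
After op 15 (git reset a.txt): modified={a.txt} staged={f.txt}
After op 16 (git reset f.txt): modified={a.txt, f.txt} staged={none}
After op 17 (modify f.txt): modified={a.txt, f.txt} staged={none}
After op 18 (git add d.txt): modified={a.txt, f.txt} staged={none}
After op 19 (git add a.txt): modified={f.txt} staged={a.txt}
After op 20 (git reset a.txt): modified={a.txt, f.txt} staged={none}
After op 21 (git add a.txt): modified={f.txt} staged={a.txt}
After op 22 (git add f.txt): modified={none} staged={a.txt, f.txt}
After op 23 (git reset d.txt): modified={none} staged={a.txt, f.txt}
After op 24 (git add e.txt): modified={none} staged={a.txt, f.txt}
After op 25 (git reset f.txt): modified={f.txt} staged={a.txt}
After op 26 (git add f.txt): modified={none} staged={a.txt, f.txt}
After op 27 (modify b.txt): modified={b.txt} staged={a.txt, f.txt}
After op 28 (git add b.txt): modified={none} staged={a.txt, b.txt, f.txt}
After op 29 (git commit): modified={none} staged={none}
Final staged set: {none} -> count=0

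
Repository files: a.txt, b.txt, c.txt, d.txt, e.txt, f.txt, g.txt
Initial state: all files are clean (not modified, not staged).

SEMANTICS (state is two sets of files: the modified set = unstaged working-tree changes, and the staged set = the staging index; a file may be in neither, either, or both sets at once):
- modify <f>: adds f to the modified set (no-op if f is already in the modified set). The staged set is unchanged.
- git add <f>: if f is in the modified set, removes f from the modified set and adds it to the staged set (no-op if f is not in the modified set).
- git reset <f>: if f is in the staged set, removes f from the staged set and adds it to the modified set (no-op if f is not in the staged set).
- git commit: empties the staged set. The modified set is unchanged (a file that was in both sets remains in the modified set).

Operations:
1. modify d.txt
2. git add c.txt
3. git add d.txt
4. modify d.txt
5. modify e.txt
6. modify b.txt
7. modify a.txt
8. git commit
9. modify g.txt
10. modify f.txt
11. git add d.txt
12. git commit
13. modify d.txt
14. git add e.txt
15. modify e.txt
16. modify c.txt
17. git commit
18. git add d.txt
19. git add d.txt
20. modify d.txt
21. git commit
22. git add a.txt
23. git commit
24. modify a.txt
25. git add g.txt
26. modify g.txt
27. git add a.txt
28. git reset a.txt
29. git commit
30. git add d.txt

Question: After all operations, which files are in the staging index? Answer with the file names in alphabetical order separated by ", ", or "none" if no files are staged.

Answer: d.txt

Derivation:
After op 1 (modify d.txt): modified={d.txt} staged={none}
After op 2 (git add c.txt): modified={d.txt} staged={none}
After op 3 (git add d.txt): modified={none} staged={d.txt}
After op 4 (modify d.txt): modified={d.txt} staged={d.txt}
After op 5 (modify e.txt): modified={d.txt, e.txt} staged={d.txt}
After op 6 (modify b.txt): modified={b.txt, d.txt, e.txt} staged={d.txt}
After op 7 (modify a.txt): modified={a.txt, b.txt, d.txt, e.txt} staged={d.txt}
After op 8 (git commit): modified={a.txt, b.txt, d.txt, e.txt} staged={none}
After op 9 (modify g.txt): modified={a.txt, b.txt, d.txt, e.txt, g.txt} staged={none}
After op 10 (modify f.txt): modified={a.txt, b.txt, d.txt, e.txt, f.txt, g.txt} staged={none}
After op 11 (git add d.txt): modified={a.txt, b.txt, e.txt, f.txt, g.txt} staged={d.txt}
After op 12 (git commit): modified={a.txt, b.txt, e.txt, f.txt, g.txt} staged={none}
After op 13 (modify d.txt): modified={a.txt, b.txt, d.txt, e.txt, f.txt, g.txt} staged={none}
After op 14 (git add e.txt): modified={a.txt, b.txt, d.txt, f.txt, g.txt} staged={e.txt}
After op 15 (modify e.txt): modified={a.txt, b.txt, d.txt, e.txt, f.txt, g.txt} staged={e.txt}
After op 16 (modify c.txt): modified={a.txt, b.txt, c.txt, d.txt, e.txt, f.txt, g.txt} staged={e.txt}
After op 17 (git commit): modified={a.txt, b.txt, c.txt, d.txt, e.txt, f.txt, g.txt} staged={none}
After op 18 (git add d.txt): modified={a.txt, b.txt, c.txt, e.txt, f.txt, g.txt} staged={d.txt}
After op 19 (git add d.txt): modified={a.txt, b.txt, c.txt, e.txt, f.txt, g.txt} staged={d.txt}
After op 20 (modify d.txt): modified={a.txt, b.txt, c.txt, d.txt, e.txt, f.txt, g.txt} staged={d.txt}
After op 21 (git commit): modified={a.txt, b.txt, c.txt, d.txt, e.txt, f.txt, g.txt} staged={none}
After op 22 (git add a.txt): modified={b.txt, c.txt, d.txt, e.txt, f.txt, g.txt} staged={a.txt}
After op 23 (git commit): modified={b.txt, c.txt, d.txt, e.txt, f.txt, g.txt} staged={none}
After op 24 (modify a.txt): modified={a.txt, b.txt, c.txt, d.txt, e.txt, f.txt, g.txt} staged={none}
After op 25 (git add g.txt): modified={a.txt, b.txt, c.txt, d.txt, e.txt, f.txt} staged={g.txt}
After op 26 (modify g.txt): modified={a.txt, b.txt, c.txt, d.txt, e.txt, f.txt, g.txt} staged={g.txt}
After op 27 (git add a.txt): modified={b.txt, c.txt, d.txt, e.txt, f.txt, g.txt} staged={a.txt, g.txt}
After op 28 (git reset a.txt): modified={a.txt, b.txt, c.txt, d.txt, e.txt, f.txt, g.txt} staged={g.txt}
After op 29 (git commit): modified={a.txt, b.txt, c.txt, d.txt, e.txt, f.txt, g.txt} staged={none}
After op 30 (git add d.txt): modified={a.txt, b.txt, c.txt, e.txt, f.txt, g.txt} staged={d.txt}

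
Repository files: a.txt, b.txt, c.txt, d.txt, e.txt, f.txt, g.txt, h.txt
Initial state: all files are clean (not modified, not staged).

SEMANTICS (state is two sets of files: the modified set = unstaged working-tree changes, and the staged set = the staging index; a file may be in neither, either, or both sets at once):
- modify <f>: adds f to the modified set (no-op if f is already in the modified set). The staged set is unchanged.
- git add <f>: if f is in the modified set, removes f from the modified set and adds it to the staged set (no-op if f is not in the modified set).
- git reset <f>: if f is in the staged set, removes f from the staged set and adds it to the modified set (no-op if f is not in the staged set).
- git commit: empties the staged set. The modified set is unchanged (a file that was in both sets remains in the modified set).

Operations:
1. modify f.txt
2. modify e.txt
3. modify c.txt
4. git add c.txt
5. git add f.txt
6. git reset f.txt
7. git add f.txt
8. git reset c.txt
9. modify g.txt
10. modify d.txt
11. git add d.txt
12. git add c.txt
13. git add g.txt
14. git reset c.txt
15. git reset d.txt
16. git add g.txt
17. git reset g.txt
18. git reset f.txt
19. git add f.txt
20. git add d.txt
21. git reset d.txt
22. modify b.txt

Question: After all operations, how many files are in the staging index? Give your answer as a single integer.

Answer: 1

Derivation:
After op 1 (modify f.txt): modified={f.txt} staged={none}
After op 2 (modify e.txt): modified={e.txt, f.txt} staged={none}
After op 3 (modify c.txt): modified={c.txt, e.txt, f.txt} staged={none}
After op 4 (git add c.txt): modified={e.txt, f.txt} staged={c.txt}
After op 5 (git add f.txt): modified={e.txt} staged={c.txt, f.txt}
After op 6 (git reset f.txt): modified={e.txt, f.txt} staged={c.txt}
After op 7 (git add f.txt): modified={e.txt} staged={c.txt, f.txt}
After op 8 (git reset c.txt): modified={c.txt, e.txt} staged={f.txt}
After op 9 (modify g.txt): modified={c.txt, e.txt, g.txt} staged={f.txt}
After op 10 (modify d.txt): modified={c.txt, d.txt, e.txt, g.txt} staged={f.txt}
After op 11 (git add d.txt): modified={c.txt, e.txt, g.txt} staged={d.txt, f.txt}
After op 12 (git add c.txt): modified={e.txt, g.txt} staged={c.txt, d.txt, f.txt}
After op 13 (git add g.txt): modified={e.txt} staged={c.txt, d.txt, f.txt, g.txt}
After op 14 (git reset c.txt): modified={c.txt, e.txt} staged={d.txt, f.txt, g.txt}
After op 15 (git reset d.txt): modified={c.txt, d.txt, e.txt} staged={f.txt, g.txt}
After op 16 (git add g.txt): modified={c.txt, d.txt, e.txt} staged={f.txt, g.txt}
After op 17 (git reset g.txt): modified={c.txt, d.txt, e.txt, g.txt} staged={f.txt}
After op 18 (git reset f.txt): modified={c.txt, d.txt, e.txt, f.txt, g.txt} staged={none}
After op 19 (git add f.txt): modified={c.txt, d.txt, e.txt, g.txt} staged={f.txt}
After op 20 (git add d.txt): modified={c.txt, e.txt, g.txt} staged={d.txt, f.txt}
After op 21 (git reset d.txt): modified={c.txt, d.txt, e.txt, g.txt} staged={f.txt}
After op 22 (modify b.txt): modified={b.txt, c.txt, d.txt, e.txt, g.txt} staged={f.txt}
Final staged set: {f.txt} -> count=1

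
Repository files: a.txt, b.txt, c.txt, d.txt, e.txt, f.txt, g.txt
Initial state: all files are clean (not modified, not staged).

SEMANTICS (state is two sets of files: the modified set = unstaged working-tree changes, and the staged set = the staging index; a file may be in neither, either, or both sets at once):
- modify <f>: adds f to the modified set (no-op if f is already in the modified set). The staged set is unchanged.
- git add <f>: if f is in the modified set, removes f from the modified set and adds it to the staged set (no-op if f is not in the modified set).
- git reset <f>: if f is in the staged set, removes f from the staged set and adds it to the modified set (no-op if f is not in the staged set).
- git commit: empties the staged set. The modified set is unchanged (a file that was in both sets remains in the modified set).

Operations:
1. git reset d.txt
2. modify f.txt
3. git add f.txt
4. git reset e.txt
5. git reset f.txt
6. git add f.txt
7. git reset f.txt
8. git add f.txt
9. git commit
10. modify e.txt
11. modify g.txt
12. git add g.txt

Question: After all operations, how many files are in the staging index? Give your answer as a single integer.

Answer: 1

Derivation:
After op 1 (git reset d.txt): modified={none} staged={none}
After op 2 (modify f.txt): modified={f.txt} staged={none}
After op 3 (git add f.txt): modified={none} staged={f.txt}
After op 4 (git reset e.txt): modified={none} staged={f.txt}
After op 5 (git reset f.txt): modified={f.txt} staged={none}
After op 6 (git add f.txt): modified={none} staged={f.txt}
After op 7 (git reset f.txt): modified={f.txt} staged={none}
After op 8 (git add f.txt): modified={none} staged={f.txt}
After op 9 (git commit): modified={none} staged={none}
After op 10 (modify e.txt): modified={e.txt} staged={none}
After op 11 (modify g.txt): modified={e.txt, g.txt} staged={none}
After op 12 (git add g.txt): modified={e.txt} staged={g.txt}
Final staged set: {g.txt} -> count=1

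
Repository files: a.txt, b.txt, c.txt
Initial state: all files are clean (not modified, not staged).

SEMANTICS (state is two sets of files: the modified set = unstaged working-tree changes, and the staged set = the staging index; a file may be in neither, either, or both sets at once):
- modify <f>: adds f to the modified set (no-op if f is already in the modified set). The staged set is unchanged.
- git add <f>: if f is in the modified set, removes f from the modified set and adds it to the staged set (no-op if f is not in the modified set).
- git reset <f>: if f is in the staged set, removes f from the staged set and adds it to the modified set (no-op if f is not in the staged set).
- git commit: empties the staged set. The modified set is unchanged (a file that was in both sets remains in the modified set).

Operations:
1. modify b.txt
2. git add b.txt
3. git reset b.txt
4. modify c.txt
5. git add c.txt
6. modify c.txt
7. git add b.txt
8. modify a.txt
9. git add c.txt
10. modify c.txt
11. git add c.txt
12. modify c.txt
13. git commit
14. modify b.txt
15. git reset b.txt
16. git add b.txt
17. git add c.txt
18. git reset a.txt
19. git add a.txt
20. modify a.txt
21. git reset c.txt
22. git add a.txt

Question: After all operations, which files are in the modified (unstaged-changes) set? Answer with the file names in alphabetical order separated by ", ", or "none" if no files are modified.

After op 1 (modify b.txt): modified={b.txt} staged={none}
After op 2 (git add b.txt): modified={none} staged={b.txt}
After op 3 (git reset b.txt): modified={b.txt} staged={none}
After op 4 (modify c.txt): modified={b.txt, c.txt} staged={none}
After op 5 (git add c.txt): modified={b.txt} staged={c.txt}
After op 6 (modify c.txt): modified={b.txt, c.txt} staged={c.txt}
After op 7 (git add b.txt): modified={c.txt} staged={b.txt, c.txt}
After op 8 (modify a.txt): modified={a.txt, c.txt} staged={b.txt, c.txt}
After op 9 (git add c.txt): modified={a.txt} staged={b.txt, c.txt}
After op 10 (modify c.txt): modified={a.txt, c.txt} staged={b.txt, c.txt}
After op 11 (git add c.txt): modified={a.txt} staged={b.txt, c.txt}
After op 12 (modify c.txt): modified={a.txt, c.txt} staged={b.txt, c.txt}
After op 13 (git commit): modified={a.txt, c.txt} staged={none}
After op 14 (modify b.txt): modified={a.txt, b.txt, c.txt} staged={none}
After op 15 (git reset b.txt): modified={a.txt, b.txt, c.txt} staged={none}
After op 16 (git add b.txt): modified={a.txt, c.txt} staged={b.txt}
After op 17 (git add c.txt): modified={a.txt} staged={b.txt, c.txt}
After op 18 (git reset a.txt): modified={a.txt} staged={b.txt, c.txt}
After op 19 (git add a.txt): modified={none} staged={a.txt, b.txt, c.txt}
After op 20 (modify a.txt): modified={a.txt} staged={a.txt, b.txt, c.txt}
After op 21 (git reset c.txt): modified={a.txt, c.txt} staged={a.txt, b.txt}
After op 22 (git add a.txt): modified={c.txt} staged={a.txt, b.txt}

Answer: c.txt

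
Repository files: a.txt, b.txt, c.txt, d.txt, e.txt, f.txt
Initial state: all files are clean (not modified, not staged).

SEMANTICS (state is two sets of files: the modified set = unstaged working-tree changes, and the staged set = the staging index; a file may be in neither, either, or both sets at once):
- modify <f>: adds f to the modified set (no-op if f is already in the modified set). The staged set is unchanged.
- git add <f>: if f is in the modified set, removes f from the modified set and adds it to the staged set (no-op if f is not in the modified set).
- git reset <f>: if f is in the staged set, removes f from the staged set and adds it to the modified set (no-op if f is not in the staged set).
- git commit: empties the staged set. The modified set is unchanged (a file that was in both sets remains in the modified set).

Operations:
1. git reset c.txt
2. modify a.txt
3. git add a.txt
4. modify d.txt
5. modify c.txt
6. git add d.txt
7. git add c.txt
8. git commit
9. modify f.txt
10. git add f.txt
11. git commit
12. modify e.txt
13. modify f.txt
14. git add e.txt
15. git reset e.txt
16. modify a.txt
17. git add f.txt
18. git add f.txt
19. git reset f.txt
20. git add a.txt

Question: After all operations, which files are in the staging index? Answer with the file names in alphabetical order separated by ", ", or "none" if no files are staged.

Answer: a.txt

Derivation:
After op 1 (git reset c.txt): modified={none} staged={none}
After op 2 (modify a.txt): modified={a.txt} staged={none}
After op 3 (git add a.txt): modified={none} staged={a.txt}
After op 4 (modify d.txt): modified={d.txt} staged={a.txt}
After op 5 (modify c.txt): modified={c.txt, d.txt} staged={a.txt}
After op 6 (git add d.txt): modified={c.txt} staged={a.txt, d.txt}
After op 7 (git add c.txt): modified={none} staged={a.txt, c.txt, d.txt}
After op 8 (git commit): modified={none} staged={none}
After op 9 (modify f.txt): modified={f.txt} staged={none}
After op 10 (git add f.txt): modified={none} staged={f.txt}
After op 11 (git commit): modified={none} staged={none}
After op 12 (modify e.txt): modified={e.txt} staged={none}
After op 13 (modify f.txt): modified={e.txt, f.txt} staged={none}
After op 14 (git add e.txt): modified={f.txt} staged={e.txt}
After op 15 (git reset e.txt): modified={e.txt, f.txt} staged={none}
After op 16 (modify a.txt): modified={a.txt, e.txt, f.txt} staged={none}
After op 17 (git add f.txt): modified={a.txt, e.txt} staged={f.txt}
After op 18 (git add f.txt): modified={a.txt, e.txt} staged={f.txt}
After op 19 (git reset f.txt): modified={a.txt, e.txt, f.txt} staged={none}
After op 20 (git add a.txt): modified={e.txt, f.txt} staged={a.txt}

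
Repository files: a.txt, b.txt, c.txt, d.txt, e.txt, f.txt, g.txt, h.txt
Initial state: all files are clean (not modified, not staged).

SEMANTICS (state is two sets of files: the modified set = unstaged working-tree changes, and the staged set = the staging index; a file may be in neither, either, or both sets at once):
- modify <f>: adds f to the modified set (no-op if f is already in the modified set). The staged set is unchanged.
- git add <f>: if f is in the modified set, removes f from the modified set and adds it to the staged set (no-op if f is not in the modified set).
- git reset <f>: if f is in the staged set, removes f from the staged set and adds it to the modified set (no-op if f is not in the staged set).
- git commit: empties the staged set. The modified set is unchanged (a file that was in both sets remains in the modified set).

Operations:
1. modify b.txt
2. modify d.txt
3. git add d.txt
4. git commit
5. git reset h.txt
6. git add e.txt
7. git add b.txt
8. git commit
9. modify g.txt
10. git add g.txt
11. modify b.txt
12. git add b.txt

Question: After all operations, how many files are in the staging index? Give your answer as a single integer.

Answer: 2

Derivation:
After op 1 (modify b.txt): modified={b.txt} staged={none}
After op 2 (modify d.txt): modified={b.txt, d.txt} staged={none}
After op 3 (git add d.txt): modified={b.txt} staged={d.txt}
After op 4 (git commit): modified={b.txt} staged={none}
After op 5 (git reset h.txt): modified={b.txt} staged={none}
After op 6 (git add e.txt): modified={b.txt} staged={none}
After op 7 (git add b.txt): modified={none} staged={b.txt}
After op 8 (git commit): modified={none} staged={none}
After op 9 (modify g.txt): modified={g.txt} staged={none}
After op 10 (git add g.txt): modified={none} staged={g.txt}
After op 11 (modify b.txt): modified={b.txt} staged={g.txt}
After op 12 (git add b.txt): modified={none} staged={b.txt, g.txt}
Final staged set: {b.txt, g.txt} -> count=2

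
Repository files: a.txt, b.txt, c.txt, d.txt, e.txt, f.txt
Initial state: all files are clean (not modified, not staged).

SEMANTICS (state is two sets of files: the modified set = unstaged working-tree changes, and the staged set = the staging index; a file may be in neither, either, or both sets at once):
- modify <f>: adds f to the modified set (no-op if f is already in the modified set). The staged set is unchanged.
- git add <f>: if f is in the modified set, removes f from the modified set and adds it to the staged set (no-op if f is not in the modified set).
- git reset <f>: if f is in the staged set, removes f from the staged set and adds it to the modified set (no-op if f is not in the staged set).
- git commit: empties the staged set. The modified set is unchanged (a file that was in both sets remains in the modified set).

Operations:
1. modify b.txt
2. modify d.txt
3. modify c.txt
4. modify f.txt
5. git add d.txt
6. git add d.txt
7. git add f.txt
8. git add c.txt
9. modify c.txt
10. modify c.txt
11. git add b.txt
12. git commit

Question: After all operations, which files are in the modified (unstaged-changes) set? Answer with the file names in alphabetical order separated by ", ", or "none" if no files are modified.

Answer: c.txt

Derivation:
After op 1 (modify b.txt): modified={b.txt} staged={none}
After op 2 (modify d.txt): modified={b.txt, d.txt} staged={none}
After op 3 (modify c.txt): modified={b.txt, c.txt, d.txt} staged={none}
After op 4 (modify f.txt): modified={b.txt, c.txt, d.txt, f.txt} staged={none}
After op 5 (git add d.txt): modified={b.txt, c.txt, f.txt} staged={d.txt}
After op 6 (git add d.txt): modified={b.txt, c.txt, f.txt} staged={d.txt}
After op 7 (git add f.txt): modified={b.txt, c.txt} staged={d.txt, f.txt}
After op 8 (git add c.txt): modified={b.txt} staged={c.txt, d.txt, f.txt}
After op 9 (modify c.txt): modified={b.txt, c.txt} staged={c.txt, d.txt, f.txt}
After op 10 (modify c.txt): modified={b.txt, c.txt} staged={c.txt, d.txt, f.txt}
After op 11 (git add b.txt): modified={c.txt} staged={b.txt, c.txt, d.txt, f.txt}
After op 12 (git commit): modified={c.txt} staged={none}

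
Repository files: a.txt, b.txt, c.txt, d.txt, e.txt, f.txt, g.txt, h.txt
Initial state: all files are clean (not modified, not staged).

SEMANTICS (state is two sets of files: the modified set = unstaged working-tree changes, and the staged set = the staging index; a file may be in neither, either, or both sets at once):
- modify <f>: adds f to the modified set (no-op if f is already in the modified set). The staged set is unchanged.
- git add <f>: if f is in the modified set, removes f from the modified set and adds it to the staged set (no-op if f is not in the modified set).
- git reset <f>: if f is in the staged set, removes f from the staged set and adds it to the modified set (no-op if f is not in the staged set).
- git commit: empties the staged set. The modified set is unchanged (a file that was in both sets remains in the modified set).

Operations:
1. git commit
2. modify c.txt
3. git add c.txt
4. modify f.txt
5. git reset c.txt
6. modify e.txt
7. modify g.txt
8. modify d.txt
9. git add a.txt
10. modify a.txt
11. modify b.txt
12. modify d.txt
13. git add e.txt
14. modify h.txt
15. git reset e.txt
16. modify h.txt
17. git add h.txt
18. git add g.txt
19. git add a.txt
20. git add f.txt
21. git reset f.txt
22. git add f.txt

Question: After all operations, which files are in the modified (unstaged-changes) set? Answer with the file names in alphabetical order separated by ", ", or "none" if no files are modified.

After op 1 (git commit): modified={none} staged={none}
After op 2 (modify c.txt): modified={c.txt} staged={none}
After op 3 (git add c.txt): modified={none} staged={c.txt}
After op 4 (modify f.txt): modified={f.txt} staged={c.txt}
After op 5 (git reset c.txt): modified={c.txt, f.txt} staged={none}
After op 6 (modify e.txt): modified={c.txt, e.txt, f.txt} staged={none}
After op 7 (modify g.txt): modified={c.txt, e.txt, f.txt, g.txt} staged={none}
After op 8 (modify d.txt): modified={c.txt, d.txt, e.txt, f.txt, g.txt} staged={none}
After op 9 (git add a.txt): modified={c.txt, d.txt, e.txt, f.txt, g.txt} staged={none}
After op 10 (modify a.txt): modified={a.txt, c.txt, d.txt, e.txt, f.txt, g.txt} staged={none}
After op 11 (modify b.txt): modified={a.txt, b.txt, c.txt, d.txt, e.txt, f.txt, g.txt} staged={none}
After op 12 (modify d.txt): modified={a.txt, b.txt, c.txt, d.txt, e.txt, f.txt, g.txt} staged={none}
After op 13 (git add e.txt): modified={a.txt, b.txt, c.txt, d.txt, f.txt, g.txt} staged={e.txt}
After op 14 (modify h.txt): modified={a.txt, b.txt, c.txt, d.txt, f.txt, g.txt, h.txt} staged={e.txt}
After op 15 (git reset e.txt): modified={a.txt, b.txt, c.txt, d.txt, e.txt, f.txt, g.txt, h.txt} staged={none}
After op 16 (modify h.txt): modified={a.txt, b.txt, c.txt, d.txt, e.txt, f.txt, g.txt, h.txt} staged={none}
After op 17 (git add h.txt): modified={a.txt, b.txt, c.txt, d.txt, e.txt, f.txt, g.txt} staged={h.txt}
After op 18 (git add g.txt): modified={a.txt, b.txt, c.txt, d.txt, e.txt, f.txt} staged={g.txt, h.txt}
After op 19 (git add a.txt): modified={b.txt, c.txt, d.txt, e.txt, f.txt} staged={a.txt, g.txt, h.txt}
After op 20 (git add f.txt): modified={b.txt, c.txt, d.txt, e.txt} staged={a.txt, f.txt, g.txt, h.txt}
After op 21 (git reset f.txt): modified={b.txt, c.txt, d.txt, e.txt, f.txt} staged={a.txt, g.txt, h.txt}
After op 22 (git add f.txt): modified={b.txt, c.txt, d.txt, e.txt} staged={a.txt, f.txt, g.txt, h.txt}

Answer: b.txt, c.txt, d.txt, e.txt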